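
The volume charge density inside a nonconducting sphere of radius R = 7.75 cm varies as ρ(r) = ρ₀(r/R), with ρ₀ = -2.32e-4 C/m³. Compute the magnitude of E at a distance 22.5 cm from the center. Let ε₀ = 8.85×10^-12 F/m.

E ≈ 6.03×10^4 N/C

Symmetry ⇒ E = E(r) r̂. Gaussian sphere of radius r = 22.5 cm (r > R, all charge enclosed).
Q_enc = 4π ∫₀^R ρ₀(r'/R)^1 r'² dr' = 4πρ₀R³/4 = -3.393e-7 C.
Applying ∮E·dA = Q_enc/ε₀ with Φ = E(4πr²):
E = |Q_enc|/(4πε₀r²) = (3.393×10^-7)/(4π·8.85×10^-12·(0.225)²) = 6.03×10^4 N/C.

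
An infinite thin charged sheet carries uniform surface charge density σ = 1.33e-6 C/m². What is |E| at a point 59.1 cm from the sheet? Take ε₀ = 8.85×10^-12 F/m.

By planar symmetry E is perpendicular to the sheet and uniform; use a Gaussian pillbox with flat faces of area A on each side of the sheet.
Only the two end caps contribute flux: Φ = 2EA. With Q_enc = σA, Gauss's law gives E = |σ|/(2ε₀).
E = |σ|/(2ε₀) = (1.33×10^-6)/(2·8.85×10^-12) = 7.51e4 N/C.

E = 7.51×10^4 N/C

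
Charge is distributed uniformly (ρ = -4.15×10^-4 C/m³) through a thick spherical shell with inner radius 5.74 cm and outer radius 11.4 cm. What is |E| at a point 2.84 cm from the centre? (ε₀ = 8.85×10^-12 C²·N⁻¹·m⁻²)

Use a concentric Gaussian sphere at r = 2.84 cm (r < 5.74 cm, inside the empty cavity).
No charge is enclosed, so by Gauss's law E·4πr² = 0 ⇒ E = 0.

E = 0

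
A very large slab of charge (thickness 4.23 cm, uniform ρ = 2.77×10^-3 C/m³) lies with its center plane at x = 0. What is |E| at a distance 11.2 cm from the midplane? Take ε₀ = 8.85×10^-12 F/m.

The point |x| = 11.2 cm lies outside the slab (half-thickness 0.02115 m). A symmetric pillbox spanning the full slab encloses Q_enc = ρ·d·A.
Flux = 2EA ⇒ E = |ρ|d/(2ε₀), independent of distance outside.
E = (2.77×10^-3)(0.0423)/(2·8.85×10^-12) = 6.62×10^6 N/C.

|E| ≈ 6.62×10^6 N/C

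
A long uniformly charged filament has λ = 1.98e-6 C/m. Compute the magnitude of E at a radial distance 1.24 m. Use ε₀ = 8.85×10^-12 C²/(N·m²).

|E| = 2.87×10^4 N/C

By cylindrical symmetry E is radial; use a coaxial Gaussian cylinder of radius 1.24 m and length L.
Q_enc = λL, so λ_enc = 1.98×10^-6 C/m.
Gauss's law: E·2πrL = λ_enc L/ε₀.
E = |λ_enc|/(2πε₀r) = (1.98×10^-6)/(2π·8.85×10^-12·1.24) = 2.87×10^4 N/C.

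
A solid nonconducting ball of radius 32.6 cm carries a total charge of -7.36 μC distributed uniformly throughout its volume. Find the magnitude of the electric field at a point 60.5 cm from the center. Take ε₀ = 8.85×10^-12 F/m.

Symmetry ⇒ E = E(r) r̂. Gaussian sphere of radius r = 60.5 cm (r > R, so the entire charge is enclosed).
Q_enc = -7.36 μC = -7.36×10^-6 C.
Applying ∮E·dA = Q_enc/ε₀ with Φ = E(4πr²):
E = |Q_enc|/(4πε₀r²) = (7.36e-6)/(4π·8.85×10^-12·(0.605)²) = 1.81×10^5 N/C.

E = 1.81e5 N/C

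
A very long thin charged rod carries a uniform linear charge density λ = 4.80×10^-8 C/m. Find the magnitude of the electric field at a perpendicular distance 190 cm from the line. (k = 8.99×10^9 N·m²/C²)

Take a coaxial cylindrical Gaussian surface of radius r = 190 cm and length L.
Q_enc = λL, so λ_enc = 4.80×10^-8 C/m.
Gauss's law: E·2πrL = λ_enc L/ε₀.
E = 2k|λ_enc|/r = 2(8.99×10^9)(4.80e-8)/(1.9) = 454 N/C.

|E| = 454 V/m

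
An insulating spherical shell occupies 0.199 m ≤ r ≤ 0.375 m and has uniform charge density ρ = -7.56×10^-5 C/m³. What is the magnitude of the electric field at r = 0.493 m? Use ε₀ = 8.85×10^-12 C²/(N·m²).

Take a concentric spherical Gaussian surface of radius r = 0.493 m (r > 0.375 m, enclosing the whole shell).
Q_enc = ρ·(4π/3)(b³ − a³) = (-7.56e-5)·(4π/3)·((0.375)³ − (0.199)³) = -1.42×10^-5 C.
Gauss's law: E·4πr² = Q_enc/ε₀.
E = |Q_enc|/(4πε₀r²) = (1.42×10^-5)/(4π·8.85×10^-12·(0.493)²) = 5.25×10^5 N/C.

E = 5.25×10^5 N/C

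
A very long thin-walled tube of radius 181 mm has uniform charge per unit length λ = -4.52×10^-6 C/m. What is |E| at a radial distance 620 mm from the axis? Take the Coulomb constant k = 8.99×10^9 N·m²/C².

Take a coaxial cylindrical Gaussian surface of radius r = 620 mm and length L (r > 181 mm).
The full line charge is enclosed: λ_enc = -4.52×10^-6 C/m.
By Gauss's law (flux through the curved wall only), E·2πrL = λ_enc L/ε₀.
E = 2k|λ_enc|/r = 2(8.99×10^9)(4.52×10^-6)/(0.62) = 1.31e5 N/C.

1.31×10^5 V/m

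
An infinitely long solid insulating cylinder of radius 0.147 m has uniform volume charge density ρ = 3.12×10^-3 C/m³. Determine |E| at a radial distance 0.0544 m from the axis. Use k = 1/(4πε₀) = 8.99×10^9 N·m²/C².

Take a coaxial cylindrical Gaussian surface of radius r = 0.0544 m and length L (r < R).
Enclosed charge per unit length: λ_enc = ρ·πr² = (3.12e-3)π(0.0544)² = 2.901e-5 C/m.
Since E is radial and uniform over the curved surface, Φ = E·2πrL = Q_enc/ε₀ = λ_enc L/ε₀.
E = 2k|λ_enc|/r = 2(8.99×10^9)(2.901e-5)/(0.0544) = 9.59e6 N/C.

E ≈ 9.59e6 N/C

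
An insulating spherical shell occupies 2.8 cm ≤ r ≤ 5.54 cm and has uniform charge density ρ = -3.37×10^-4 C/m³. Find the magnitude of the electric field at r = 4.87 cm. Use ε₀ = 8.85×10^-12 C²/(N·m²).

Take a concentric spherical Gaussian surface of radius r = 4.87 cm (within the shell material, 2.8 cm < r < 5.54 cm).
Only the shell between 2.8 cm and r is enclosed: Q_enc = ρ·(4π/3)(r³ − a³) = (-3.37e-4)·(4π/3)·((0.0487)³ − (0.028)³) = -1.321×10^-7 C.
By Gauss's law, ∮E·dA = E·4πr² = Q_enc/ε₀.
E = |Q_enc|/(4πε₀r²) = (1.321×10^-7)/(4π·8.85×10^-12·(0.0487)²) = 5.01×10^5 N/C.

|E| ≈ 5.01e5 V/m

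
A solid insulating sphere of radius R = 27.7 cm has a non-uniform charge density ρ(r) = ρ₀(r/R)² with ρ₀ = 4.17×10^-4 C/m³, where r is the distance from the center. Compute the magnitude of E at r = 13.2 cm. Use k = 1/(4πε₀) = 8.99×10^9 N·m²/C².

By spherical symmetry E is radial; choose a Gaussian sphere of radius r = 13.2 cm (r < R).
Q_enc = ∫₀^r ρ(r')·4πr'² dr' = (4πρ₀/R²) ∫₀^r r'^4 dr' = 4πρ₀ r^5/(5·R²) = 5.474×10^-7 C.
Applying ∮E·dA = Q_enc/ε₀ with Φ = E(4πr²):
E = k|Q_enc|/r² = (8.99×10^9)(5.474×10^-7)/(0.132)² = 2.82×10^5 N/C.

|E| ≈ 2.82×10^5 N/C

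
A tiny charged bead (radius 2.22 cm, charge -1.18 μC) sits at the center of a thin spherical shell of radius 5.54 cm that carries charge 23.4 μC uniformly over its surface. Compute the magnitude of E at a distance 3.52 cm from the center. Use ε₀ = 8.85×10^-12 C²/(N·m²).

By spherical symmetry E is radial; choose a Gaussian sphere of radius r = 3.52 cm (between the bodies, 2.22 cm < r < 5.54 cm).
Only the inner charge is enclosed; the outer shell contributes nothing inside itself. Q_enc = -1.18 μC = -1.18×10^-6 C.
Applying ∮E·dA = Q_enc/ε₀ with Φ = E(4πr²):
E = |Q_enc|/(4πε₀r²) = (1.18×10^-6)/(4π·8.85×10^-12·(0.0352)²) = 8.56×10^6 N/C.

E ≈ 8.56×10^6 N/C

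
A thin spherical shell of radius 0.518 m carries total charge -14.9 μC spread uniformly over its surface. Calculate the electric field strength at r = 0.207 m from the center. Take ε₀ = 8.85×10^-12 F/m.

Take a concentric spherical Gaussian surface of radius r = 0.207 m (inside the shell, r < 0.518 m).
No charge lies within this surface, so Q_enc = 0 and Gauss's law gives E·4πr² = 0 ⇒ E = 0.

|E| = 0 N/C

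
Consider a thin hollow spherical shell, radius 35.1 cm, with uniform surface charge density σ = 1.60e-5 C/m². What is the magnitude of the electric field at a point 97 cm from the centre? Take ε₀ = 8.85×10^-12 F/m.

Use a concentric Gaussian sphere at r = 97 cm (r > 35.1 cm).
The entire shell is enclosed: Q_enc = σ·4πR² = (1.60e-5)·4π·(0.351)² = 2.477×10^-5 C.
Gauss's law: E·4πr² = Q_enc/ε₀.
E = |Q_enc|/(4πε₀r²) = (2.477×10^-5)/(4π·8.85×10^-12·(0.97)²) = 2.37e5 N/C.

E ≈ 2.37e5 N/C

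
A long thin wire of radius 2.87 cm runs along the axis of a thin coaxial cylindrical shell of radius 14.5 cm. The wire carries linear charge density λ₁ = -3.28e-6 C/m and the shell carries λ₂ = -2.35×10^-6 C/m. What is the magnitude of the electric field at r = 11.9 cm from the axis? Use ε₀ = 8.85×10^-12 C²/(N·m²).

|E| = 4.96×10^5 N/C

Coaxial Gaussian cylinder, radius r = 11.9 cm, length L (between the conductors, 2.87 cm < r < 14.5 cm).
Only the inner wire is enclosed; the outer shell contributes nothing inside itself. λ_enc = λ₁ = -3.28×10^-6 C/m.
Applying ∮E·dA = Q_enc/ε₀ with the end caps contributing no flux:
E = |λ_enc|/(2πε₀r) = (3.28×10^-6)/(2π·8.85×10^-12·0.119) = 4.96e5 N/C.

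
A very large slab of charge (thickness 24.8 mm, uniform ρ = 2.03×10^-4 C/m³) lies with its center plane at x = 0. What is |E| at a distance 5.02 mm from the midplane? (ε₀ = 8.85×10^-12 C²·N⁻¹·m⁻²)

By symmetry E is perpendicular to the slab. A Gaussian pillbox from −5.02 mm to +5.02 mm (face area A) lies entirely within the slab.
Q_enc = ρ·(2x)·A and flux = 2EA, so 2EA = 2ρxA/ε₀ ⇒ E = |ρ|x/ε₀.
E = (2.03×10^-4)(0.00502)/(8.85×10^-12) = 1.15e5 N/C.

|E| ≈ 1.15e5 N/C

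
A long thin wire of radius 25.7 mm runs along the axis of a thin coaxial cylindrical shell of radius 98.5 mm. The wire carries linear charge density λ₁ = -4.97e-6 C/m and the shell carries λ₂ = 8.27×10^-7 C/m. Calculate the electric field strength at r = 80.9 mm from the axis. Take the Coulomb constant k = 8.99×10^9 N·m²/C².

Choose a coaxial cylinder of radius r = 80.9 mm (arbitrary length L) as the Gaussian surface (between the conductors, 25.7 mm < r < 98.5 mm).
The shell at 98.5 mm lies outside the Gaussian surface, so λ_enc = λ₁ = -4.97×10^-6 C/m.
Gauss's law: E·2πrL = λ_enc L/ε₀.
E = 2k|λ_enc|/r = 2(8.99×10^9)(4.97×10^-6)/(0.0809) = 1.10e6 N/C.

|E| = 1.10×10^6 V/m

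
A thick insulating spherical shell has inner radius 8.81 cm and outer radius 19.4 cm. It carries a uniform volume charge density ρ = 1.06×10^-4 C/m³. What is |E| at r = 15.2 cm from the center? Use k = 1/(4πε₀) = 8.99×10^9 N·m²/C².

4.89×10^5 N/C

Symmetry ⇒ E = E(r) r̂. Gaussian sphere of radius r = 15.2 cm (within the shell material, 8.81 cm < r < 19.4 cm).
Enclosed charge is the volume from a to r: Q_enc = (4π/3)ρ(r³ − a³) = 1.256×10^-6 C.
Since E is radial and uniform over the Gaussian sphere, Φ = E·4πr² = Q_enc/ε₀.
E = k|Q_enc|/r² = (8.99×10^9)(1.256×10^-6)/(0.152)² = 4.89×10^5 N/C.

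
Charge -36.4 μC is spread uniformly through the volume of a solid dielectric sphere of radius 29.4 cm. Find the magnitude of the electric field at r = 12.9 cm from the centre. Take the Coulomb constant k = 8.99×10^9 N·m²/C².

Take a concentric spherical Gaussian surface of radius r = 12.9 cm (r < R).
Only the charge within r is enclosed: Q_enc = Q·(r/R)³ = (-36.4 μC)·(12.9 cm/29.4 cm)³ = -3.075×10^-6 C.
Applying ∮E·dA = Q_enc/ε₀ with Φ = E(4πr²):
E = k|Q_enc|/r² = (8.99×10^9)(3.075×10^-6)/(0.129)² = 1.66×10^6 N/C.

E ≈ 1.66e6 N/C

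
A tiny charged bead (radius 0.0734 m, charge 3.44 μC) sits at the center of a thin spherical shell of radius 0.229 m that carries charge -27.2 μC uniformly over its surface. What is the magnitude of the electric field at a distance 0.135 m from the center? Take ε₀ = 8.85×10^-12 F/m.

1.70×10^6 N/C

Symmetry ⇒ E = E(r) r̂. Gaussian sphere of radius r = 0.135 m (between the bodies, 0.0734 m < r < 0.229 m).
Only the inner charge is enclosed; the outer shell contributes nothing inside itself. Q_enc = 3.44 μC = 3.44×10^-6 C.
Since E is radial and uniform over the Gaussian sphere, Φ = E·4πr² = Q_enc/ε₀.
E = |Q_enc|/(4πε₀r²) = (3.44e-6)/(4π·8.85×10^-12·(0.135)²) = 1.70e6 N/C.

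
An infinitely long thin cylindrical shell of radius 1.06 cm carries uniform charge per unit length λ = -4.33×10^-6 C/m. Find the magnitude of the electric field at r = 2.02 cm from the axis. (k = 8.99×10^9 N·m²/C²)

3.85e6 V/m

Coaxial Gaussian cylinder, radius r = 2.02 cm, length L (r > 1.06 cm).
The full line charge is enclosed: λ_enc = -4.33×10^-6 C/m.
Since E is radial and uniform over the curved surface, Φ = E·2πrL = Q_enc/ε₀ = λ_enc L/ε₀.
E = 2k|λ_enc|/r = 2(8.99×10^9)(4.33e-6)/(0.0202) = 3.85×10^6 N/C.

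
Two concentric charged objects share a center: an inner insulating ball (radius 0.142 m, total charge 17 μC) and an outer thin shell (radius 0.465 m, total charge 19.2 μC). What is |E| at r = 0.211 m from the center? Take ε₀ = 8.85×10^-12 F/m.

|E| ≈ 3.43e6 V/m

By spherical symmetry E is radial; choose a Gaussian sphere of radius r = 0.211 m (between the bodies, 0.142 m < r < 0.465 m).
Only the inner charge is enclosed; the outer shell contributes nothing inside itself. Q_enc = 17 μC = 1.70×10^-5 C.
Gauss's law: E·4πr² = Q_enc/ε₀.
E = |Q_enc|/(4πε₀r²) = (1.70×10^-5)/(4π·8.85×10^-12·(0.211)²) = 3.43×10^6 N/C.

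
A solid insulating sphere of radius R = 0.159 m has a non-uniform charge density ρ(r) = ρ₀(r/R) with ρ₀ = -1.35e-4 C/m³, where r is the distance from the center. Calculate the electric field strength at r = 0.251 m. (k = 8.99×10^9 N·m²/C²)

E ≈ 2.43×10^5 V/m

By spherical symmetry E is radial; choose a Gaussian sphere of radius r = 0.251 m (r > R, all charge enclosed).
Q_enc = 4π ∫₀^R ρ₀(r'/R)^1 r'² dr' = 4πρ₀R³/4 = -1.705e-6 C.
Since E is radial and uniform over the Gaussian sphere, Φ = E·4πr² = Q_enc/ε₀.
E = k|Q_enc|/r² = (8.99×10^9)(1.705×10^-6)/(0.251)² = 2.43e5 N/C.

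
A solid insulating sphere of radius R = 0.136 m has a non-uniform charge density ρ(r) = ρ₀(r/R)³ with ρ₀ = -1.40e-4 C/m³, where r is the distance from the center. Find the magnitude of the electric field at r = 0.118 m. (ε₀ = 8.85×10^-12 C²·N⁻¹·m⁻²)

Take a concentric spherical Gaussian surface of radius r = 0.118 m (r < R).
Integrate the density: Q_enc = 4π ∫₀^r ρ₀(r'/R)^3 r'² dr' = 4πρ₀ r^6/(6·R³) = -3.147×10^-7 C.
By Gauss's law, ∮E·dA = E·4πr² = Q_enc/ε₀.
E = |Q_enc|/(4πε₀r²) = (3.147e-7)/(4π·8.85×10^-12·(0.118)²) = 2.03e5 N/C.

2.03e5 V/m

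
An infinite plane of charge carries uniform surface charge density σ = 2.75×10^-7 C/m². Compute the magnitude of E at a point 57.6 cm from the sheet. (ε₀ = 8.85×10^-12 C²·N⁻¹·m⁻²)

E ≈ 1.55×10^4 N/C

Choose a cylindrical pillbox piercing the sheet, end faces (area A) parallel to it.
Only the two end caps contribute flux: Φ = 2EA. With Q_enc = σA, Gauss's law gives E = |σ|/(2ε₀).
E = |σ|/(2ε₀) = (2.75e-7)/(2·8.85×10^-12) = 1.55×10^4 N/C.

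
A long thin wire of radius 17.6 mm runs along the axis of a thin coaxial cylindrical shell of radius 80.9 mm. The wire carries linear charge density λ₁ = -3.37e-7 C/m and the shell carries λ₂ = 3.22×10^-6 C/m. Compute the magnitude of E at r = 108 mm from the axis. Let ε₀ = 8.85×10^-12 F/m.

Choose a coaxial cylinder of radius r = 108 mm (arbitrary length L) as the Gaussian surface (r > 80.9 mm, enclosing both).
λ_enc = λ₁ + λ₂ = (-3.37e-7) + (3.22×10^-6) = 2.883e-6 C/m.
Applying ∮E·dA = Q_enc/ε₀ with the end caps contributing no flux:
E = |λ_enc|/(2πε₀r) = (2.883×10^-6)/(2π·8.85×10^-12·0.108) = 4.80×10^5 N/C.

|E| ≈ 4.80e5 N/C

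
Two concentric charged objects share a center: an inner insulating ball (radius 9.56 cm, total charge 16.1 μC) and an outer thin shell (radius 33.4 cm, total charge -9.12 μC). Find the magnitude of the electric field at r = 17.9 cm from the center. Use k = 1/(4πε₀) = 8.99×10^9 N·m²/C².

Use a concentric Gaussian sphere at r = 17.9 cm (between the bodies, 9.56 cm < r < 33.4 cm).
Only the inner charge is enclosed; the outer shell contributes nothing inside itself. Q_enc = 16.1 μC = 1.61×10^-5 C.
Applying ∮E·dA = Q_enc/ε₀ with Φ = E(4πr²):
E = k|Q_enc|/r² = (8.99×10^9)(1.61×10^-5)/(0.179)² = 4.52×10^6 N/C.

4.52e6 N/C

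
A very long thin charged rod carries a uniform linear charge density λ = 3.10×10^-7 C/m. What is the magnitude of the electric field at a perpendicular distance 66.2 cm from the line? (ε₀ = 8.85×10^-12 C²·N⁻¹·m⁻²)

Coaxial Gaussian cylinder, radius r = 66.2 cm, length L.
Q_enc = λL, so λ_enc = 3.10×10^-7 C/m.
Applying ∮E·dA = Q_enc/ε₀ with the end caps contributing no flux:
E = |λ_enc|/(2πε₀r) = (3.10×10^-7)/(2π·8.85×10^-12·0.662) = 8.42e3 N/C.

E = 8.42×10^3 N/C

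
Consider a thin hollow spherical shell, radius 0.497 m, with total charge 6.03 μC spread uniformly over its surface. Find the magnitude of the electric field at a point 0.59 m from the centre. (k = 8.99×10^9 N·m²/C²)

1.56×10^5 N/C

Take a concentric spherical Gaussian surface of radius r = 0.59 m (r > 0.497 m).
The entire shell is enclosed: Q_enc = 6.03×10^-6 C.
Gauss's law: E·4πr² = Q_enc/ε₀.
E = k|Q_enc|/r² = (8.99×10^9)(6.03×10^-6)/(0.59)² = 1.56e5 N/C.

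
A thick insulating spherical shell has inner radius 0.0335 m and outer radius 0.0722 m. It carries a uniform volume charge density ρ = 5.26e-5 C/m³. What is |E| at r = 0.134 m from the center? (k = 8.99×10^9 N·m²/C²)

Use a concentric Gaussian sphere at r = 0.134 m (r > 0.0722 m, enclosing the whole shell).
Q_enc = ρ·(4π/3)(b³ − a³) = (5.26e-5)·(4π/3)·((0.0722)³ − (0.0335)³) = 7.464e-8 C.
Since E is radial and uniform over the Gaussian sphere, Φ = E·4πr² = Q_enc/ε₀.
E = k|Q_enc|/r² = (8.99×10^9)(7.464×10^-8)/(0.134)² = 3.74×10^4 N/C.

|E| ≈ 3.74e4 N/C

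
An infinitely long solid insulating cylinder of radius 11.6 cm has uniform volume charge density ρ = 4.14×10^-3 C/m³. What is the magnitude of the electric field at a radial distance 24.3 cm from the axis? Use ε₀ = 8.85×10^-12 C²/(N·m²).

1.30e7 V/m

Choose a coaxial cylinder of radius r = 24.3 cm (arbitrary length L) as the Gaussian surface (r > 11.6 cm, full cross-section enclosed).
λ_enc = ρ·πR² = (4.14×10^-3)π(0.116)² = 1.75e-4 C/m.
Gauss's law: E·2πrL = λ_enc L/ε₀.
E = |λ_enc|/(2πε₀r) = (1.75e-4)/(2π·8.85×10^-12·0.243) = 1.30×10^7 N/C.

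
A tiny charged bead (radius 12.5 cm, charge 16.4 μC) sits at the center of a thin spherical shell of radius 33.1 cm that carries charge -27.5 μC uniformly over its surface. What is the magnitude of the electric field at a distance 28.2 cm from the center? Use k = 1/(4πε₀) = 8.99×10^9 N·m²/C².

|E| ≈ 1.85×10^6 N/C

Use a concentric Gaussian sphere at r = 28.2 cm (between the bodies, 12.5 cm < r < 33.1 cm).
Only the inner charge is enclosed; the outer shell contributes nothing inside itself. Q_enc = 16.4 μC = 1.64×10^-5 C.
Since E is radial and uniform over the Gaussian sphere, Φ = E·4πr² = Q_enc/ε₀.
E = k|Q_enc|/r² = (8.99×10^9)(1.64×10^-5)/(0.282)² = 1.85×10^6 N/C.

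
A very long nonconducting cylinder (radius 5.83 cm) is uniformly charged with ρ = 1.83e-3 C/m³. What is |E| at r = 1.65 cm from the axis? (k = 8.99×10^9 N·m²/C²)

Choose a coaxial cylinder of radius r = 1.65 cm (arbitrary length L) as the Gaussian surface (r < R).
Charge inside radius r per length L is ρ·πr²·L, so λ_enc = ρπr² = 1.565×10^-6 C/m.
By Gauss's law (flux through the curved wall only), E·2πrL = λ_enc L/ε₀.
E = 2k|λ_enc|/r = 2(8.99×10^9)(1.565×10^-6)/(0.0165) = 1.71e6 N/C.

|E| ≈ 1.71×10^6 V/m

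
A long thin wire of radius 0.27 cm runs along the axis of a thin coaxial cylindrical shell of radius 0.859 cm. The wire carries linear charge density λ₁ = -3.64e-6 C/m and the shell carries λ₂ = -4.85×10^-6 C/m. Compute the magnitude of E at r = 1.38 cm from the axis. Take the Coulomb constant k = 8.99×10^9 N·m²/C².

E ≈ 1.11×10^7 N/C

Take a coaxial cylindrical Gaussian surface of radius r = 1.38 cm and length L (r > 0.859 cm, enclosing both).
λ_enc = λ₁ + λ₂ = (-3.64×10^-6) + (-4.85×10^-6) = -8.49×10^-6 C/m.
Since E is radial and uniform over the curved surface, Φ = E·2πrL = Q_enc/ε₀ = λ_enc L/ε₀.
E = 2k|λ_enc|/r = 2(8.99×10^9)(8.49×10^-6)/(0.0138) = 1.11e7 N/C.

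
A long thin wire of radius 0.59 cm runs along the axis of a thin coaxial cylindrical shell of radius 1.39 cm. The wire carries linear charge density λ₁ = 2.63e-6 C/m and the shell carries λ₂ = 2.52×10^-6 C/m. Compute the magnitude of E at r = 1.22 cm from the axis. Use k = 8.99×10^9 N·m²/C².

3.88×10^6 N/C

By cylindrical symmetry E is radial; use a coaxial Gaussian cylinder of radius 1.22 cm and length L (between the conductors, 0.59 cm < r < 1.39 cm).
Only the inner wire is enclosed; the outer shell contributes nothing inside itself. λ_enc = λ₁ = 2.63×10^-6 C/m.
Applying ∮E·dA = Q_enc/ε₀ with the end caps contributing no flux:
E = 2k|λ_enc|/r = 2(8.99×10^9)(2.63×10^-6)/(0.0122) = 3.88×10^6 N/C.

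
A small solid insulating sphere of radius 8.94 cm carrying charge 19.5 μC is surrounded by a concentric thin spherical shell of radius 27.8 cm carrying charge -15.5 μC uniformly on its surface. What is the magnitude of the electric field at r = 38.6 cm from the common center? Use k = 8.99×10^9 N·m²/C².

Use a concentric Gaussian sphere at r = 38.6 cm (r > 27.8 cm, enclosing both).
Q_enc = (19.5 μC) + (-15.5 μC) = 4.00e-6 C.
Applying ∮E·dA = Q_enc/ε₀ with Φ = E(4πr²):
E = k|Q_enc|/r² = (8.99×10^9)(4.00e-6)/(0.386)² = 2.41e5 N/C.

|E| = 2.41e5 N/C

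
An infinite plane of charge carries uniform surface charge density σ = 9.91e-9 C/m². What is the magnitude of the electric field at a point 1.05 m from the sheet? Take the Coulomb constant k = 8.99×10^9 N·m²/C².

Choose a cylindrical pillbox piercing the sheet, end faces (area A) parallel to it.
Flux Φ = 2EA and Q_enc = σA, so 2EA = σA/ε₀ ⇒ E = |σ|/(2ε₀), independent of distance.
E = 2πk|σ| = 2π(8.99×10^9)(9.91×10^-9) = 560 N/C.

|E| ≈ 560 N/C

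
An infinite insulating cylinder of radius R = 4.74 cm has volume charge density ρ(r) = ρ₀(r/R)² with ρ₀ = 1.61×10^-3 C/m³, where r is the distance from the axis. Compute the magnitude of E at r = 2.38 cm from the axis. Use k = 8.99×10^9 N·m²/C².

E = 2.73e5 N/C

Coaxial Gaussian cylinder, radius r = 2.38 cm, length L (r < R).
λ_enc = ∫₀^r ρ(r')·2πr' dr' = (2πρ₀/R²)·r^4/4 = 3.612×10^-7 C/m.
Since E is radial and uniform over the curved surface, Φ = E·2πrL = Q_enc/ε₀ = λ_enc L/ε₀.
E = 2k|λ_enc|/r = 2(8.99×10^9)(3.612e-7)/(0.0238) = 2.73×10^5 N/C.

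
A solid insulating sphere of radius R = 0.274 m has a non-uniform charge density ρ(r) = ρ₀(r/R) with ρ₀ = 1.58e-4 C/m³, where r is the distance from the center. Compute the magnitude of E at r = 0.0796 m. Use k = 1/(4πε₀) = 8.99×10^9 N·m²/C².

By spherical symmetry E is radial; choose a Gaussian sphere of radius r = 0.0796 m (r < R).
Q_enc = ∫₀^r ρ(r')·4πr'² dr' = (4πρ₀/R) ∫₀^r r'^3 dr' = 4πρ₀ r^4/(4·R) = 7.273×10^-8 C.
By Gauss's law, ∮E·dA = E·4πr² = Q_enc/ε₀.
E = k|Q_enc|/r² = (8.99×10^9)(7.273e-8)/(0.0796)² = 1.03e5 N/C.

E = 1.03×10^5 V/m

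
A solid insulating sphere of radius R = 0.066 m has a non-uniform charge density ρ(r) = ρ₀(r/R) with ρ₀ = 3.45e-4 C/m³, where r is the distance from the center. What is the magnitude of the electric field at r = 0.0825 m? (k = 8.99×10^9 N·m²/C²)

E ≈ 4.12×10^5 N/C

By spherical symmetry E is radial; choose a Gaussian sphere of radius r = 0.0825 m (r > R, all charge enclosed).
Q_enc = 4π ∫₀^R ρ₀(r'/R)^1 r'² dr' = 4πρ₀R³/4 = 3.116×10^-7 C.
By Gauss's law, ∮E·dA = E·4πr² = Q_enc/ε₀.
E = k|Q_enc|/r² = (8.99×10^9)(3.116×10^-7)/(0.0825)² = 4.12×10^5 N/C.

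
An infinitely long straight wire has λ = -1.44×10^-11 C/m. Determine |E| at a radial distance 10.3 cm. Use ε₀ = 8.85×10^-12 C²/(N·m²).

Coaxial Gaussian cylinder, radius r = 10.3 cm, length L.
Q_enc = λL, so λ_enc = -1.44e-11 C/m.
By Gauss's law (flux through the curved wall only), E·2πrL = λ_enc L/ε₀.
E = |λ_enc|/(2πε₀r) = (1.44×10^-11)/(2π·8.85×10^-12·0.103) = 2.51 N/C.

|E| ≈ 2.51 N/C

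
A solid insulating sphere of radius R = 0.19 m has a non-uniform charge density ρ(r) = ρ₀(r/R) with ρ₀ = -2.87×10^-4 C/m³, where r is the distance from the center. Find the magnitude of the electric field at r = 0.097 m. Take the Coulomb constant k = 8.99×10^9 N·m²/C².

Take a concentric spherical Gaussian surface of radius r = 0.097 m (r < R).
Integrate the density: Q_enc = 4π ∫₀^r ρ₀(r'/R)^1 r'² dr' = 4πρ₀ r^4/(4·R) = -4.201e-7 C.
Applying ∮E·dA = Q_enc/ε₀ with Φ = E(4πr²):
E = k|Q_enc|/r² = (8.99×10^9)(4.201×10^-7)/(0.097)² = 4.01×10^5 N/C.

E ≈ 4.01e5 V/m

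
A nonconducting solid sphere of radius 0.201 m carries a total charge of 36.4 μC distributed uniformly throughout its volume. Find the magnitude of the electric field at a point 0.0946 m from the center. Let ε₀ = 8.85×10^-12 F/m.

E = 3.81×10^6 V/m

Take a concentric spherical Gaussian surface of radius r = 0.0946 m (r < R).
For a uniform sphere the enclosed fraction is (r/R)³, so Q_enc = (36.4 μC)(0.0946/0.201)³ = 3.795×10^-6 C.
Gauss's law: E·4πr² = Q_enc/ε₀.
E = |Q_enc|/(4πε₀r²) = (3.795×10^-6)/(4π·8.85×10^-12·(0.0946)²) = 3.81×10^6 N/C.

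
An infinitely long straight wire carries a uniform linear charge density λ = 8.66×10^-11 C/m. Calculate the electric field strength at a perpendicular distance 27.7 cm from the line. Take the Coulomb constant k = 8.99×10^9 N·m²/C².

5.62 V/m

Take a coaxial cylindrical Gaussian surface of radius r = 27.7 cm and length L.
Q_enc = λL, so λ_enc = 8.66×10^-11 C/m.
By Gauss's law (flux through the curved wall only), E·2πrL = λ_enc L/ε₀.
E = 2k|λ_enc|/r = 2(8.99×10^9)(8.66×10^-11)/(0.277) = 5.62 N/C.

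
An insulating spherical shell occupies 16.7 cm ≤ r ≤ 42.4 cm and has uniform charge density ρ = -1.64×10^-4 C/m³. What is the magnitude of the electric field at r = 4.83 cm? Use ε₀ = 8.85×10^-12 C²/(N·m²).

E = 0

Take a concentric spherical Gaussian surface of radius r = 4.83 cm (r < 16.7 cm, inside the empty cavity).
No charge is enclosed, so by Gauss's law E·4πr² = 0 ⇒ E = 0.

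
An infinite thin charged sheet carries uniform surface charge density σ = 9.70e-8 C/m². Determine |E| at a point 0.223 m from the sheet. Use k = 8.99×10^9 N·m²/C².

E = 5.48×10^3 V/m

The symmetry is planar: E is normal to the sheet and the same magnitude on both sides. Take a pillbox straddling the sheet with end-cap area A.
Only the two end caps contribute flux: Φ = 2EA. With Q_enc = σA, Gauss's law gives E = |σ|/(2ε₀).
E = 2πk|σ| = 2π(8.99×10^9)(9.70×10^-8) = 5.48×10^3 N/C.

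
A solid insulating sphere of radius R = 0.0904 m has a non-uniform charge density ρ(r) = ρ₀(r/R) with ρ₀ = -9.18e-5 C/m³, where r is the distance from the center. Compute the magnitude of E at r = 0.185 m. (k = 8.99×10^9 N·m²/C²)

Take a concentric spherical Gaussian surface of radius r = 0.185 m (r > R, all charge enclosed).
Q_enc = 4π ∫₀^R ρ₀(r'/R)^1 r'² dr' = 4πρ₀R³/4 = -2.131e-7 C.
By Gauss's law, ∮E·dA = E·4πr² = Q_enc/ε₀.
E = k|Q_enc|/r² = (8.99×10^9)(2.131×10^-7)/(0.185)² = 5.60×10^4 N/C.

E ≈ 5.60e4 N/C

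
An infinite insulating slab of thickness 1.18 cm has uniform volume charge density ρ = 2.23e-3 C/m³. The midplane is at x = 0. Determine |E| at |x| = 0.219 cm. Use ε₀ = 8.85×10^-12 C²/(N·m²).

|E| = 5.52×10^5 V/m

By symmetry E is perpendicular to the slab. A Gaussian pillbox from −0.219 cm to +0.219 cm (face area A) lies entirely within the slab.
Q_enc = ρ·(2x)·A and flux = 2EA, so 2EA = 2ρxA/ε₀ ⇒ E = |ρ|x/ε₀.
E = (2.23×10^-3)(0.00219)/(8.85×10^-12) = 5.52×10^5 N/C.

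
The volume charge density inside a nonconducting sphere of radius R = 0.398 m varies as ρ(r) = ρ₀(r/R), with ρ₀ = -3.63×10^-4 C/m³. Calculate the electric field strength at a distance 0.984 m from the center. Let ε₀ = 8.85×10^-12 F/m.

6.68×10^5 N/C

Use a concentric Gaussian sphere at r = 0.984 m (r > R, all charge enclosed).
Q_enc = 4π ∫₀^R ρ₀(r'/R)^1 r'² dr' = 4πρ₀R³/4 = -7.19×10^-5 C.
Applying ∮E·dA = Q_enc/ε₀ with Φ = E(4πr²):
E = |Q_enc|/(4πε₀r²) = (7.19×10^-5)/(4π·8.85×10^-12·(0.984)²) = 6.68e5 N/C.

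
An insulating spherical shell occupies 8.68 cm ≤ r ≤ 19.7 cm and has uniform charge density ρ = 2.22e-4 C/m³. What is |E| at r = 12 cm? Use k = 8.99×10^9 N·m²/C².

Use a concentric Gaussian sphere at r = 12 cm (within the shell material, 8.68 cm < r < 19.7 cm).
Only the shell between 8.68 cm and r is enclosed: Q_enc = ρ·(4π/3)(r³ − a³) = (2.22×10^-4)·(4π/3)·((0.12)³ − (0.0868)³) = 9.988×10^-7 C.
Gauss's law: E·4πr² = Q_enc/ε₀.
E = k|Q_enc|/r² = (8.99×10^9)(9.988×10^-7)/(0.12)² = 6.24×10^5 N/C.

E ≈ 6.24e5 N/C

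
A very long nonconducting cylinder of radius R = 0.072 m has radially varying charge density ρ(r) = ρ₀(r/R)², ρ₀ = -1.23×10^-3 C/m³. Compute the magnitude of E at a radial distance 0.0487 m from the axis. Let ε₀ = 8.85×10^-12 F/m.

|E| ≈ 7.74×10^5 N/C

By cylindrical symmetry E is radial; use a coaxial Gaussian cylinder of radius 0.0487 m and length L (r < R).
Integrating ρ over the cross-section to radius r: λ_enc = (2πρ₀/R²) ∫₀^r r'^3 dr' = 2πρ₀ r^4/(4·R²) = -2.096×10^-6 C/m.
Since E is radial and uniform over the curved surface, Φ = E·2πrL = Q_enc/ε₀ = λ_enc L/ε₀.
E = |λ_enc|/(2πε₀r) = (2.096e-6)/(2π·8.85×10^-12·0.0487) = 7.74e5 N/C.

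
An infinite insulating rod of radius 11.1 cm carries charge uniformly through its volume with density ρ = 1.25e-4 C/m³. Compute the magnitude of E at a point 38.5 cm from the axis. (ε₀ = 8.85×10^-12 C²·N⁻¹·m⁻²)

2.26×10^5 N/C

Take a coaxial cylindrical Gaussian surface of radius r = 38.5 cm and length L (r > 11.1 cm, full cross-section enclosed).
λ_enc = ρ·πR² = (1.25e-4)π(0.111)² = 4.838×10^-6 C/m.
Gauss's law: E·2πrL = λ_enc L/ε₀.
E = |λ_enc|/(2πε₀r) = (4.838×10^-6)/(2π·8.85×10^-12·0.385) = 2.26×10^5 N/C.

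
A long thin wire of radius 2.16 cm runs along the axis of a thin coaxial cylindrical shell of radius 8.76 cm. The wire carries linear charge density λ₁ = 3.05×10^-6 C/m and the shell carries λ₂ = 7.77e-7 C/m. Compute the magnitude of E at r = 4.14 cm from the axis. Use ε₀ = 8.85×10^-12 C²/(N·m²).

By cylindrical symmetry E is radial; use a coaxial Gaussian cylinder of radius 4.14 cm and length L (between the conductors, 2.16 cm < r < 8.76 cm).
The shell at 8.76 cm lies outside the Gaussian surface, so λ_enc = λ₁ = 3.05×10^-6 C/m.
Gauss's law: E·2πrL = λ_enc L/ε₀.
E = |λ_enc|/(2πε₀r) = (3.05×10^-6)/(2π·8.85×10^-12·0.0414) = 1.32×10^6 N/C.

1.32×10^6 N/C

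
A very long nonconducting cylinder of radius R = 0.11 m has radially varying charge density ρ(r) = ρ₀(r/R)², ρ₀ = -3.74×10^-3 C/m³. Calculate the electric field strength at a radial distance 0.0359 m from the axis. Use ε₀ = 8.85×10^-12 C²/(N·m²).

By cylindrical symmetry E is radial; use a coaxial Gaussian cylinder of radius 0.0359 m and length L (r < R).
λ_enc = ∫₀^r ρ(r')·2πr' dr' = (2πρ₀/R²)·r^4/4 = -8.065×10^-7 C/m.
Applying ∮E·dA = Q_enc/ε₀ with the end caps contributing no flux:
E = |λ_enc|/(2πε₀r) = (8.065×10^-7)/(2π·8.85×10^-12·0.0359) = 4.04e5 N/C.

E = 4.04×10^5 N/C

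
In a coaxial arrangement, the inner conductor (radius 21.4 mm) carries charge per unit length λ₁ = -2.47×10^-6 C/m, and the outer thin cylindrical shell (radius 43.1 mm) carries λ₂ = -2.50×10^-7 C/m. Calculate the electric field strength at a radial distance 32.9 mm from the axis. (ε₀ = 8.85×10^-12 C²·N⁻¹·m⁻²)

Coaxial Gaussian cylinder, radius r = 32.9 mm, length L (between the conductors, 21.4 mm < r < 43.1 mm).
The shell at 43.1 mm lies outside the Gaussian surface, so λ_enc = λ₁ = -2.47e-6 C/m.
Gauss's law: E·2πrL = λ_enc L/ε₀.
E = |λ_enc|/(2πε₀r) = (2.47×10^-6)/(2π·8.85×10^-12·0.0329) = 1.35e6 N/C.

1.35×10^6 N/C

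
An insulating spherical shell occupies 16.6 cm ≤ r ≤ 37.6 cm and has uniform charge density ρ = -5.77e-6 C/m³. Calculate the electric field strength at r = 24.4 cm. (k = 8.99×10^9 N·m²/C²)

Take a concentric spherical Gaussian surface of radius r = 24.4 cm (within the shell material, 16.6 cm < r < 37.6 cm).
Enclosed charge is the volume from a to r: Q_enc = (4π/3)ρ(r³ − a³) = -2.405×10^-7 C.
Since E is radial and uniform over the Gaussian sphere, Φ = E·4πr² = Q_enc/ε₀.
E = k|Q_enc|/r² = (8.99×10^9)(2.405×10^-7)/(0.244)² = 3.63×10^4 N/C.

E ≈ 3.63e4 N/C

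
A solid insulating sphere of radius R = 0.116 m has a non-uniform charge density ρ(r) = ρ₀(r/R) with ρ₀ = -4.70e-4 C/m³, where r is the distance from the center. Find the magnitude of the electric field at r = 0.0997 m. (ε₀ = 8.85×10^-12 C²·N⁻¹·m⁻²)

Use a concentric Gaussian sphere at r = 0.0997 m (r < R).
Q_enc = ∫₀^r ρ(r')·4πr'² dr' = (4πρ₀/R) ∫₀^r r'^3 dr' = 4πρ₀ r^4/(4·R) = -1.258×10^-6 C.
Gauss's law: E·4πr² = Q_enc/ε₀.
E = |Q_enc|/(4πε₀r²) = (1.258×10^-6)/(4π·8.85×10^-12·(0.0997)²) = 1.14×10^6 N/C.

E = 1.14×10^6 V/m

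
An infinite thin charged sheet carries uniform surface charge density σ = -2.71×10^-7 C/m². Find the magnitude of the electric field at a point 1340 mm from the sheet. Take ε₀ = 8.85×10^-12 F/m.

|E| = 1.53×10^4 N/C

By planar symmetry E is perpendicular to the sheet and uniform; use a Gaussian pillbox with flat faces of area A on each side of the sheet.
Only the two end caps contribute flux: Φ = 2EA. With Q_enc = σA, Gauss's law gives E = |σ|/(2ε₀).
E = |σ|/(2ε₀) = (2.71×10^-7)/(2·8.85×10^-12) = 1.53×10^4 N/C.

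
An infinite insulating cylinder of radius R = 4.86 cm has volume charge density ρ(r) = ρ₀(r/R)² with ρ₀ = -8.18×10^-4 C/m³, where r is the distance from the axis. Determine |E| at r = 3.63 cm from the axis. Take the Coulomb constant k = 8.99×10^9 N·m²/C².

E ≈ 4.68e5 N/C

By cylindrical symmetry E is radial; use a coaxial Gaussian cylinder of radius 3.63 cm and length L (r < R).
λ_enc = ∫₀^r ρ(r')·2πr' dr' = (2πρ₀/R²)·r^4/4 = -9.446×10^-7 C/m.
Applying ∮E·dA = Q_enc/ε₀ with the end caps contributing no flux:
E = 2k|λ_enc|/r = 2(8.99×10^9)(9.446e-7)/(0.0363) = 4.68e5 N/C.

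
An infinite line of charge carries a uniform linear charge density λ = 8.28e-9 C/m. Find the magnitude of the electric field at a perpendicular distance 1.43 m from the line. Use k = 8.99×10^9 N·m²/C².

E = 104 N/C

By cylindrical symmetry E is radial; use a coaxial Gaussian cylinder of radius 1.43 m and length L.
Q_enc = λL, so λ_enc = 8.28e-9 C/m.
Applying ∮E·dA = Q_enc/ε₀ with the end caps contributing no flux:
E = 2k|λ_enc|/r = 2(8.99×10^9)(8.28×10^-9)/(1.43) = 104 N/C.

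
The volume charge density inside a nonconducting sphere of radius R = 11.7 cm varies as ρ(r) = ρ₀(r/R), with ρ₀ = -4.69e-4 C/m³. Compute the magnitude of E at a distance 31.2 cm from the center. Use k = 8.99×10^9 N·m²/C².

|E| = 2.18×10^5 N/C

Use a concentric Gaussian sphere at r = 31.2 cm (r > R, all charge enclosed).
Q_enc = 4π ∫₀^R ρ₀(r'/R)^1 r'² dr' = 4πρ₀R³/4 = -2.36×10^-6 C.
Since E is radial and uniform over the Gaussian sphere, Φ = E·4πr² = Q_enc/ε₀.
E = k|Q_enc|/r² = (8.99×10^9)(2.36e-6)/(0.312)² = 2.18×10^5 N/C.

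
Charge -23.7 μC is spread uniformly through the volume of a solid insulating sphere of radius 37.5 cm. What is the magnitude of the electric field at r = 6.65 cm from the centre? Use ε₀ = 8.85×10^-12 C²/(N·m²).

Symmetry ⇒ E = E(r) r̂. Gaussian sphere of radius r = 6.65 cm (r < R).
For a uniform sphere the enclosed fraction is (r/R)³, so Q_enc = (-23.7 μC)(0.0665/0.375)³ = -1.322×10^-7 C.
Since E is radial and uniform over the Gaussian sphere, Φ = E·4πr² = Q_enc/ε₀.
E = |Q_enc|/(4πε₀r²) = (1.322×10^-7)/(4π·8.85×10^-12·(0.0665)²) = 2.69×10^5 N/C.

E ≈ 2.69×10^5 N/C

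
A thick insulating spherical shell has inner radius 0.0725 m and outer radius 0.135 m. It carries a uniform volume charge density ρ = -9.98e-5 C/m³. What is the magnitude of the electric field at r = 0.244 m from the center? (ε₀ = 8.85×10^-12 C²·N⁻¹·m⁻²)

E ≈ 1.31e5 V/m

Use a concentric Gaussian sphere at r = 0.244 m (r > 0.135 m, enclosing the whole shell).
Q_enc = ρ·(4π/3)(b³ − a³) = (-9.98×10^-5)·(4π/3)·((0.135)³ − (0.0725)³) = -8.692e-7 C.
Applying ∮E·dA = Q_enc/ε₀ with Φ = E(4πr²):
E = |Q_enc|/(4πε₀r²) = (8.692×10^-7)/(4π·8.85×10^-12·(0.244)²) = 1.31×10^5 N/C.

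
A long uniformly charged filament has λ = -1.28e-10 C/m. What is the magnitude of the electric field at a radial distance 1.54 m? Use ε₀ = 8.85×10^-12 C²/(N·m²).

Coaxial Gaussian cylinder, radius r = 1.54 m, length L.
Q_enc = λL, so λ_enc = -1.28×10^-10 C/m.
Applying ∮E·dA = Q_enc/ε₀ with the end caps contributing no flux:
E = |λ_enc|/(2πε₀r) = (1.28×10^-10)/(2π·8.85×10^-12·1.54) = 1.49 N/C.

1.49 N/C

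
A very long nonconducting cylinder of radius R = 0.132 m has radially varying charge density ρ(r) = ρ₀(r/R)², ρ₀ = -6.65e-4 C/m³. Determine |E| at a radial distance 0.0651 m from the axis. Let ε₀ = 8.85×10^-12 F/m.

E = 2.97×10^5 N/C

Choose a coaxial cylinder of radius r = 0.0651 m (arbitrary length L) as the Gaussian surface (r < R).
Integrating ρ over the cross-section to radius r: λ_enc = (2πρ₀/R²) ∫₀^r r'^3 dr' = 2πρ₀ r^4/(4·R²) = -1.077×10^-6 C/m.
Gauss's law: E·2πrL = λ_enc L/ε₀.
E = |λ_enc|/(2πε₀r) = (1.077e-6)/(2π·8.85×10^-12·0.0651) = 2.97e5 N/C.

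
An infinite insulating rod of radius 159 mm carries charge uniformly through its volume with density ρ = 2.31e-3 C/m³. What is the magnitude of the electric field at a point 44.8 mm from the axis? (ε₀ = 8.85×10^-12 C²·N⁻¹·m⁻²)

|E| = 5.85×10^6 N/C

Coaxial Gaussian cylinder, radius r = 44.8 mm, length L (r < R).
Charge inside radius r per length L is ρ·πr²·L, so λ_enc = ρπr² = 1.457×10^-5 C/m.
Gauss's law: E·2πrL = λ_enc L/ε₀.
E = |λ_enc|/(2πε₀r) = (1.457×10^-5)/(2π·8.85×10^-12·0.0448) = 5.85×10^6 N/C.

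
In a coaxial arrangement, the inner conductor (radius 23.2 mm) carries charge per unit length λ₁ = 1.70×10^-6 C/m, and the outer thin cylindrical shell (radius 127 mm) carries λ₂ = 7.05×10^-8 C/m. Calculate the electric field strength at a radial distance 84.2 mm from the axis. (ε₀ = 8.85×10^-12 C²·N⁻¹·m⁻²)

Coaxial Gaussian cylinder, radius r = 84.2 mm, length L (between the conductors, 23.2 mm < r < 127 mm).
The shell at 127 mm lies outside the Gaussian surface, so λ_enc = λ₁ = 1.70×10^-6 C/m.
Gauss's law: E·2πrL = λ_enc L/ε₀.
E = |λ_enc|/(2πε₀r) = (1.70e-6)/(2π·8.85×10^-12·0.0842) = 3.63×10^5 N/C.

E = 3.63×10^5 N/C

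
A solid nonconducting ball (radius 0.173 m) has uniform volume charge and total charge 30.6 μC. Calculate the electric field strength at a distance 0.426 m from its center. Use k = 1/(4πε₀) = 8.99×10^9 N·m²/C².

|E| = 1.52×10^6 N/C

Take a concentric spherical Gaussian surface of radius r = 0.426 m (r > R, so the entire charge is enclosed).
Q_enc = 30.6 μC = 3.06×10^-5 C.
By Gauss's law, ∮E·dA = E·4πr² = Q_enc/ε₀.
E = k|Q_enc|/r² = (8.99×10^9)(3.06e-5)/(0.426)² = 1.52×10^6 N/C.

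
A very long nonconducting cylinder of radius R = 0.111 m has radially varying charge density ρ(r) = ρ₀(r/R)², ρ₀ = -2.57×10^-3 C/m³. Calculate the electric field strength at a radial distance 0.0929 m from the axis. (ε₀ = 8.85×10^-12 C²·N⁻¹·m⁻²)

E = 4.72×10^6 N/C

Take a coaxial cylindrical Gaussian surface of radius r = 0.0929 m and length L (r < R).
λ_enc = ∫₀^r ρ(r')·2πr' dr' = (2πρ₀/R²)·r^4/4 = -2.44e-5 C/m.
By Gauss's law (flux through the curved wall only), E·2πrL = λ_enc L/ε₀.
E = |λ_enc|/(2πε₀r) = (2.44e-5)/(2π·8.85×10^-12·0.0929) = 4.72×10^6 N/C.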